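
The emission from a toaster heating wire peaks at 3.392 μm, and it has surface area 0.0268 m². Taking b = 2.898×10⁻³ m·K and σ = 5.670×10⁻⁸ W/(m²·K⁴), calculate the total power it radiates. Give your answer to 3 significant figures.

Wien's law: T = b/λ_max = 2.898×10⁻³/3.392×10⁻⁶ = 854.363 K.
Area A = 0.0268 m².
Then P = σAT⁴ = 5.670×10⁻⁸×0.0268×(854.363)⁴ = 810 W.

P ≈ 810 W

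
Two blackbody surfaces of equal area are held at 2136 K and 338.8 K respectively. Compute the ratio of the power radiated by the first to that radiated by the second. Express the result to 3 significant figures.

With equal areas, P₁/P₂ = (T₁/T₂)⁴ = (2136/338.8)⁴ = 1.58×10³.

P₁/P₂ ≈ 1.58×10³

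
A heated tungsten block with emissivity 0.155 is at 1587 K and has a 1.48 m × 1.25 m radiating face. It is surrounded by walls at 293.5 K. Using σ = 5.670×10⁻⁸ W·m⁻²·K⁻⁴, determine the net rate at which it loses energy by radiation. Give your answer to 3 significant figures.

Area A = 1.48 × 1.25 = 1.85 m².
Net radiated power P_net = εσA(T⁴ − T₀⁴) = 0.155×5.670×10⁻⁸×1.85×(1587⁴ − 293.5⁴).
T⁴ − T₀⁴ = 6.34319×10¹² − 7.42049×10⁹ = 6.33577×10¹² K⁴, so P_net = 1.03×10⁵ W.

Net loss ≈ 1.03×10⁵ W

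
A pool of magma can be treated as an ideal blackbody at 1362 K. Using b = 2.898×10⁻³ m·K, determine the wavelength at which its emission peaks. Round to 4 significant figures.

λ_max ≈ 2.128 μm

Wien's displacement law: λ_max = b/T = (2.898×10⁻³ m·K)/(1362 K) = 2.1278×10⁻⁶ m.
That is 2.128 μm, in the infrared range.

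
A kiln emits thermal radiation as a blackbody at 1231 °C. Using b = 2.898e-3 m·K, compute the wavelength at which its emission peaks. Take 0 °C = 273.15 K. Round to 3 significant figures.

T = 1231 °C + 273.15 = 1504.15 K.
Wien's displacement law: λ_max = b/T = (2.898×10⁻³ m·K)/(1504.15 K) = 1.927×10⁻⁶ m.
That is 1.93 μm, in the infrared range.

λ_max ≈ 1.93 μm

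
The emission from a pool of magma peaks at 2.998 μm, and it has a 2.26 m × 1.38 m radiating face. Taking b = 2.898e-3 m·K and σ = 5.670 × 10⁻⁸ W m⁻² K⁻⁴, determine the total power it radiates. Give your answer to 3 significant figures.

Wien's law: T = b/λ_max = 2.898×10⁻³/2.998×10⁻⁶ = 966.644 K.
Area A = 2.26 × 1.38 = 3.1188 m².
Then P = σAT⁴ = 5.670×10⁻⁸×3.1188×(966.644)⁴ = 1.54×10⁵ W.

P ≈ 1.54×10⁵ W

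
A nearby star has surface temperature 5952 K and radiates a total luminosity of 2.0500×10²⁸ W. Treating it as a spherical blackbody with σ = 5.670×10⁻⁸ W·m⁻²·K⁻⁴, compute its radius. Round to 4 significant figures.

L = 4πR²σT⁴ ⇒ R = √(L/(4πσT⁴)).
σT⁴ = 7.11598×10⁷ W/m², so R = √(2.0500×10²⁸/(4π×7.11598×10⁷)) = 4.788×10⁹ m.

R ≈ 4.788×10⁹ m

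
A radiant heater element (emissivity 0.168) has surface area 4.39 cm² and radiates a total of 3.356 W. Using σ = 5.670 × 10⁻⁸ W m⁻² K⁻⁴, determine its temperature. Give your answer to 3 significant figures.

T ≈ 946 K

Area A = 4.39 cm² = 4.39×10⁻⁴ m².
P = εσAT⁴ ⇒ T = (P/(εσA))^(1/4) = (3.356/(0.168×5.670×10⁻⁸×4.39×10⁻⁴))^(1/4) = 946 K.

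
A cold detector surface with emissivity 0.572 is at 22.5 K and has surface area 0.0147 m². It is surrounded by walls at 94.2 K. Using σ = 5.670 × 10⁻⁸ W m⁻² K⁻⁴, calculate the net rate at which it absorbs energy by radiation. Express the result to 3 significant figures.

Net gain ≈ 0.0374 W

Area A = 0.0147 m².
Net radiated power P_net = εσA(T⁴ − T₀⁴) = 0.572×5.670×10⁻⁸×0.0147×(22.5⁴ − 94.2⁴).
T⁴ − T₀⁴ = 2.56289×10⁵ − 7.87415×10⁷ = -7.84852×10⁷ K⁴, so P_net = -0.0374 W — negative, meaning a net gain of 0.0374 W.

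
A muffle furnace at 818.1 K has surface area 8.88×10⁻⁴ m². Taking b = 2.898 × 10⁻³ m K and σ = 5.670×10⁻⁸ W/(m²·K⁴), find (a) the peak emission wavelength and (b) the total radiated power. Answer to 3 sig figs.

λ_max ≈ 3.54 μm; P ≈ 22.6 W

(a) λ_max = b/T = 2.898×10⁻³/818.1 = 3.542×10⁻⁶ m = 3.54 μm.
Area A = 8.88×10⁻⁴ m².
(b) P = σAT⁴ = 5.670×10⁻⁸×8.88×10⁻⁴×(818.1)⁴ = 22.6 W.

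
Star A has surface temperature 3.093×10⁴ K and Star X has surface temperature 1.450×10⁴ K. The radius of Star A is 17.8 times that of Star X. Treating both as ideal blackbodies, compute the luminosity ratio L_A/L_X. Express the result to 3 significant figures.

L ∝ R²T⁴, so L_A/L_X = (R_A/R_X)²(T_A/T_X)⁴ = (17.8)² × (3.093×10⁴/1.450×10⁴)⁴ = 316.84 × 20.7037 = 6.56×10³.

L_A/L_X ≈ 6.56×10³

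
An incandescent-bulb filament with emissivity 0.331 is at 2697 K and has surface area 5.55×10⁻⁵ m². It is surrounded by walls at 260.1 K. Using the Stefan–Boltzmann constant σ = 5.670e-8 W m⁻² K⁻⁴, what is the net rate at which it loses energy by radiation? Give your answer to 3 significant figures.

Area A = 5.55×10⁻⁵ m².
Net radiated power P_net = εσA(T⁴ − T₀⁴) = 0.331×5.670×10⁻⁸×5.55×10⁻⁵×(2697⁴ − 260.1⁴).
T⁴ − T₀⁴ = 5.29083×10¹³ − 4.57679×10⁹ = 5.29037×10¹³ K⁴, so P_net = 55.1 W.

Net loss ≈ 55.1 W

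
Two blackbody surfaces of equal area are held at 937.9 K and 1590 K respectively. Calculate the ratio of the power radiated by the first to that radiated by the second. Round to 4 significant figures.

P₁/P₂ ≈ 0.1211

With equal areas, P₁/P₂ = (T₁/T₂)⁴ = (937.9/1590)⁴ = 0.1211.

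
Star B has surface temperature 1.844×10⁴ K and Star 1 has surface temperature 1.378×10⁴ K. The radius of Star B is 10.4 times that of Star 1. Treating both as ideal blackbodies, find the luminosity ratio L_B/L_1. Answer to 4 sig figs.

L_B/L_1 ≈ 346.8

L ∝ R²T⁴, so L_B/L_1 = (R_B/R_1)²(T_B/T_1)⁴ = (10.4)² × (1.844×10⁴/1.378×10⁴)⁴ = 108.16 × 3.20661 = 346.8.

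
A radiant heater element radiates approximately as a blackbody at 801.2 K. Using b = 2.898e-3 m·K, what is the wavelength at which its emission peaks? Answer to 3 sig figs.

λ_max ≈ 3.62 μm

Wien's displacement law: λ_max = b/T = (2.898×10⁻³ m·K)/(801.2 K) = 3.617×10⁻⁶ m.
That is 3.62 μm, in the infrared range.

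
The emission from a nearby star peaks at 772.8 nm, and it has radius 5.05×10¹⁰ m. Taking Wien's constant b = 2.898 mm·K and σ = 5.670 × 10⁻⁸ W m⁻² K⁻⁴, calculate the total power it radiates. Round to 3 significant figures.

P ≈ 3.59×10²⁹ W

Wien's law: T = b/λ_max = 2.898×10⁻³/7.728×10⁻⁷ = 3750.00 K.
Surface area A = 4πR² = 4π(5.05×10¹⁰ m)² = 3.20474×10²² m².
Then P = σAT⁴ = 5.670×10⁻⁸×3.20474×10²²×(3750.00)⁴ = 3.59×10²⁹ W.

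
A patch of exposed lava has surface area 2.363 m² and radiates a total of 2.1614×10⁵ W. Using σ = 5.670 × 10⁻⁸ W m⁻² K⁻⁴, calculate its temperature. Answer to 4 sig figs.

T ≈ 1127 K

Area A = 2.363 m².
P = σAT⁴ ⇒ T = (P/(σA))^(1/4) = (2.1614×10⁵/(5.670×10⁻⁸×2.363))^(1/4) = 1127 K.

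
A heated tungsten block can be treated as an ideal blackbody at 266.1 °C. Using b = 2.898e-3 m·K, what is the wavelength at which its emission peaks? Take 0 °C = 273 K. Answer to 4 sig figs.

λ_max ≈ 5.376 μm

T = 266.1 °C + 273 = 539.1 K.
Wien's displacement law: λ_max = b/T = (2.898×10⁻³ m·K)/(539.1 K) = 5.3756×10⁻⁶ m.
That is 5.376 μm, in the infrared range.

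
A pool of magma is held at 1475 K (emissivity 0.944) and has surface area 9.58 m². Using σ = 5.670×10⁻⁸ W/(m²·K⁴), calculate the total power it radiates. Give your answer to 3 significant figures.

Area A = 9.58 m².
P = εσAT⁴ = 0.944 × 5.670×10⁻⁸ × 9.58 × (1475)⁴ = 2.43×10⁶ W.

P ≈ 2.43×10⁶ W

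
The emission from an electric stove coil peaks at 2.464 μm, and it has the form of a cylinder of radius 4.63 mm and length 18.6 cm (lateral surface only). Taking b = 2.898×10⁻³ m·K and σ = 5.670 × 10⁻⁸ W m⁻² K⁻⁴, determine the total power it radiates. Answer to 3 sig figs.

P ≈ 587 W

Wien's law: T = b/λ_max = 2.898×10⁻³/2.464×10⁻⁶ = 1176.14 K.
Lateral area A = 2πrL = 2π×4.63×10⁻³×0.186 = 5.41095×10⁻³ m².
Then P = σAT⁴ = 5.670×10⁻⁸×5.41095×10⁻³×(1176.14)⁴ = 587 W.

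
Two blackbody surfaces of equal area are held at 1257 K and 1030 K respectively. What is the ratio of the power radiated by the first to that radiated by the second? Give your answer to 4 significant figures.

With equal areas, P₁/P₂ = (T₁/T₂)⁴ = (1257/1030)⁴ = 2.218.

P₁/P₂ ≈ 2.218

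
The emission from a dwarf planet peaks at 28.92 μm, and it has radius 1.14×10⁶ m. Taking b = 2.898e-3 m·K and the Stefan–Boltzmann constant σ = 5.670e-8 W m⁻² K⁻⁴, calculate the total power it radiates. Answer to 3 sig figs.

Wien's law: T = b/λ_max = 2.898×10⁻³/2.892×10⁻⁵ = 100.207 K.
Surface area A = 4πR² = 4π(1.14×10⁶ m)² = 1.63313×10¹³ m².
Then P = σAT⁴ = 5.670×10⁻⁸×1.63313×10¹³×(100.207)⁴ = 9.34×10¹³ W.

P ≈ 9.34×10¹³ W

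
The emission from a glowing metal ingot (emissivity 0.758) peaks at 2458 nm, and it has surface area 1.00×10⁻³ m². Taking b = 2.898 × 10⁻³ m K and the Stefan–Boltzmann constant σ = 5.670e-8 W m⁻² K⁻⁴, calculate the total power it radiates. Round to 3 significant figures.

Wien's law: T = b/λ_max = 2.898×10⁻³/2.458×10⁻⁶ = 1179.01 K.
Area A = 1.00×10⁻³ m².
Then P = εσAT⁴ = 0.758×5.670×10⁻⁸×1.00×10⁻³×(1179.01)⁴ = 83.0 W.

P ≈ 83.0 W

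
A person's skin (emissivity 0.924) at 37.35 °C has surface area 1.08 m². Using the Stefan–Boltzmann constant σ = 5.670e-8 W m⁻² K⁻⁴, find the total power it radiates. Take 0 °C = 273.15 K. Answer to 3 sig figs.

P ≈ 526 W

T = 37.35 °C + 273.15 = 310.50 K.
Area A = 1.08 m².
P = εσAT⁴ = 0.924 × 5.670×10⁻⁸ × 1.08 × (310.50)⁴ = 526 W.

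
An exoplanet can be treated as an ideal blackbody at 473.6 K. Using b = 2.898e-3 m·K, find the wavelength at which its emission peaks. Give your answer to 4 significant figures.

λ_max ≈ 6.119 μm

Wien's displacement law: λ_max = b/T = (2.898×10⁻³ m·K)/(473.6 K) = 6.1191×10⁻⁶ m.
That is 6.119 μm, in the infrared range.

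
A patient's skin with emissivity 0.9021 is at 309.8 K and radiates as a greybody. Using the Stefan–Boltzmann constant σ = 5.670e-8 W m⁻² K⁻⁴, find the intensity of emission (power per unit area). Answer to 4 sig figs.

I ≈ 471.2 W/m²

Stefan–Boltzmann: I = εσT⁴ = 0.9021 × 5.670×10⁻⁸ × (309.8)⁴ = 471.2 W/m².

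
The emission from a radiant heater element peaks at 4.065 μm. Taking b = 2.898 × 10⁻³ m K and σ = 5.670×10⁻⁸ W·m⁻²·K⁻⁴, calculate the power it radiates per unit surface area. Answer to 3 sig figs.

I ≈ 1.46×10⁴ W/m²

Wien's law: T = b/λ_max = 2.898×10⁻³/4.065×10⁻⁶ = 712.915 K.
Then I = σT⁴ = 5.670×10⁻⁸×(712.915)⁴ = 1.46×10⁴ W/m².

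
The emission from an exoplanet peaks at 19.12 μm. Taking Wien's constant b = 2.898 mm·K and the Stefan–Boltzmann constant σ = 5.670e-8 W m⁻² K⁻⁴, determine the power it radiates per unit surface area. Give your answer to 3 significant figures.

Wien's law: T = b/λ_max = 2.898×10⁻³/1.912×10⁻⁵ = 151.569 K.
Then I = σT⁴ = 5.670×10⁻⁸×(151.569)⁴ = 29.9 W/m².

I ≈ 29.9 W/m²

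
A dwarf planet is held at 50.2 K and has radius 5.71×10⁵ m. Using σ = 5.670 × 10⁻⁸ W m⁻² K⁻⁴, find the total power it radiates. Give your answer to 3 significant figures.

P ≈ 1.48×10¹² W

Surface area A = 4πR² = 4π(5.71×10⁵ m)² = 4.09715×10¹² m².
P = σAT⁴ = 5.670×10⁻⁸ × 4.09715×10¹² × (50.2)⁴ = 1.48×10¹² W.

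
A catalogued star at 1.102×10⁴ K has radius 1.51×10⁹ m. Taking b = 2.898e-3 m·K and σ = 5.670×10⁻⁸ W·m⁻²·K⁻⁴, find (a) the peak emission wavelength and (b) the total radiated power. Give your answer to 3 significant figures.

λ_max ≈ 263 nm; P ≈ 2.40×10²⁸ W

(a) λ_max = b/T = 2.898×10⁻³/1.102×10⁴ = 2.630×10⁻⁷ m = 263 nm.
Surface area A = 4πR² = 4π(1.51×10⁹ m)² = 2.86526×10¹⁹ m².
(b) P = σAT⁴ = 5.670×10⁻⁸×2.86526×10¹⁹×(1.102×10⁴)⁴ = 2.40×10²⁸ W.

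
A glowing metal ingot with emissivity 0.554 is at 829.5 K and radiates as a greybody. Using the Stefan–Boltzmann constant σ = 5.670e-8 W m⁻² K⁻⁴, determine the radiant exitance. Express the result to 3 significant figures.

Stefan–Boltzmann: I = εσT⁴ = 0.554 × 5.670×10⁻⁸ × (829.5)⁴ = 1.49×10⁴ W/m².

I ≈ 1.49×10⁴ W/m²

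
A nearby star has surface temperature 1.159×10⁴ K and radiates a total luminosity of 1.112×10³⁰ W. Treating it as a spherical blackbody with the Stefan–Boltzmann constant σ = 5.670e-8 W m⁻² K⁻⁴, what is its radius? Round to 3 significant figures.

L = 4πR²σT⁴ ⇒ R = √(L/(4πσT⁴)).
σT⁴ = 1.02310×10⁹ W/m², so R = √(1.112×10³⁰/(4π×1.02310×10⁹)) = 9.30×10⁹ m.

R ≈ 9.30×10⁹ m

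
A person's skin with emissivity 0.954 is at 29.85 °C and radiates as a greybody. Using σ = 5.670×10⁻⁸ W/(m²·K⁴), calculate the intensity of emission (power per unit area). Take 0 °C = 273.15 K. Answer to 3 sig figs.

T = 29.85 °C + 273.15 = 303.00 K.
Stefan–Boltzmann: I = εσT⁴ = 0.954 × 5.670×10⁻⁸ × (303.00)⁴ = 456 W/m².

I ≈ 456 W/m²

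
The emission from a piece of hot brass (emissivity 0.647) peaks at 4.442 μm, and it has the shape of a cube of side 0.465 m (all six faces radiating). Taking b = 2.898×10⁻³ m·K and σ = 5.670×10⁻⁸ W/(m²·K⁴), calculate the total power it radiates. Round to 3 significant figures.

P ≈ 8.62×10³ W

Wien's law: T = b/λ_max = 2.898×10⁻³/4.442×10⁻⁶ = 652.409 K.
Area A = 6s² = 6×(0.465 m)² = 1.29735 m².
Then P = εσAT⁴ = 0.647×5.670×10⁻⁸×1.29735×(652.409)⁴ = 8.62×10³ W.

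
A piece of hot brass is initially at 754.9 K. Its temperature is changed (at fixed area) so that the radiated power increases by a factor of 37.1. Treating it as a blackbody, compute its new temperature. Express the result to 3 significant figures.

P ∝ T⁴, so T₂/T₁ = (P₂/P₁)^(1/4) = (37.1)^(1/4) = 2.46799.
T₂ = 754.9 × 2.46799 = 1.86×10³ K.

T₂ ≈ 1.86×10³ K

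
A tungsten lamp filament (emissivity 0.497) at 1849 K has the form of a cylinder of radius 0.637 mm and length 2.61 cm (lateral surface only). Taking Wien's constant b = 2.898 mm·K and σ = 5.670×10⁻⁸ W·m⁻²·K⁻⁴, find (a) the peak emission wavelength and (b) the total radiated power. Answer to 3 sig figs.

λ_max ≈ 1.57×10³ nm; P ≈ 34.4 W

(a) λ_max = b/T = 2.898×10⁻³/1849 = 1.567×10⁻⁶ m = 1.57×10³ nm.
Lateral area A = 2πrL = 2π×6.37×10⁻⁴×0.0261 = 1.04462×10⁻⁴ m².
(b) P = εσAT⁴ = 0.497×5.670×10⁻⁸×1.04462×10⁻⁴×(1849)⁴ = 34.4 W.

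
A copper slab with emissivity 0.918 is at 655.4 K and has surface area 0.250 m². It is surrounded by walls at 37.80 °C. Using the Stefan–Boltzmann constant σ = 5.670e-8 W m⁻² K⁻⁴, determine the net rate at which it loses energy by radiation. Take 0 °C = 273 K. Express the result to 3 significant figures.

Surroundings: T = 37.80 °C + 273 = 310.80 K.
Area A = 0.250 m².
Net radiated power P_net = εσA(T⁴ − T₀⁴) = 0.918×5.670×10⁻⁸×0.250×(655.4⁴ − 310.80⁴).
T⁴ − T₀⁴ = 1.84512×10¹¹ − 9.33091×10⁹ = 1.75181×10¹¹ K⁴, so P_net = 2.28×10³ W.

Net loss ≈ 2.28×10³ W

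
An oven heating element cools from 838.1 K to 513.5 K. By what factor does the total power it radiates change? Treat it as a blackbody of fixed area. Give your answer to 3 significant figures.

P₂/P₁ ≈ 0.141

P ∝ T⁴, so P₂/P₁ = (T₂/T₁)⁴ = (513.5/838.1)⁴ = (0.612695)⁴ = 0.141.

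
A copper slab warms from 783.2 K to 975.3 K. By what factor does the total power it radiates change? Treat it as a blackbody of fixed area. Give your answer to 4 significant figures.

P ∝ T⁴, so P₂/P₁ = (T₂/T₁)⁴ = (975.3/783.2)⁴ = (1.24528)⁴ = 2.405.

P₂/P₁ ≈ 2.405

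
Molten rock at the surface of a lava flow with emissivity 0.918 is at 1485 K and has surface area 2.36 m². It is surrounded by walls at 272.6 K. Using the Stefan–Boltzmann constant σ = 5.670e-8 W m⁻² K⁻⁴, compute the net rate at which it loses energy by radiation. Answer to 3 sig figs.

Area A = 2.36 m².
Net radiated power P_net = εσA(T⁴ − T₀⁴) = 0.918×5.670×10⁻⁸×2.36×(1485⁴ − 272.6⁴).
T⁴ − T₀⁴ = 4.86302×10¹² − 5.52209×10⁹ = 4.85750×10¹² K⁴, so P_net = 5.97×10⁵ W.

Net loss ≈ 5.97×10⁵ W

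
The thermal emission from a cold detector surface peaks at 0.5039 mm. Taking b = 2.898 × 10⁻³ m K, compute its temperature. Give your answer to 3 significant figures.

Wien's law gives T = b/λ_max = (2.898×10⁻³ m·K)/(5.039×10⁻⁴ m) = 5.75 K.

T ≈ 5.75 K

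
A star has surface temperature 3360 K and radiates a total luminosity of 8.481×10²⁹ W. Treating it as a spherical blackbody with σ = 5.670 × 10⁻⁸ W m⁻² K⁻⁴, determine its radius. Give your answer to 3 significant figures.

R ≈ 9.66×10¹⁰ m

L = 4πR²σT⁴ ⇒ R = √(L/(4πσT⁴)).
σT⁴ = 7.22670×10⁶ W/m², so R = √(8.481×10²⁹/(4π×7.22670×10⁶)) = 9.66×10¹⁰ m.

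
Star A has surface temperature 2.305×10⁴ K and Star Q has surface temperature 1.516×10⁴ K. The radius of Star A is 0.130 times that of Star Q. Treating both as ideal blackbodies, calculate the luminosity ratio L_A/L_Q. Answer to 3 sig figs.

L_A/L_Q ≈ 0.0903

L ∝ R²T⁴, so L_A/L_Q = (R_A/R_Q)²(T_A/T_Q)⁴ = (0.130)² × (2.305×10⁴/1.516×10⁴)⁴ = 0.0169 × 5.34425 = 0.0903.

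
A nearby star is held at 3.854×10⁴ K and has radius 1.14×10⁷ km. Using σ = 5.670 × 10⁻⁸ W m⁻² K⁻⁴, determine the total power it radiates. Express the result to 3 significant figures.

P ≈ 2.04×10³² W

Surface area A = 4πR² = 4π(1.14×10¹⁰ m)² = 1.63313×10²¹ m².
P = σAT⁴ = 5.670×10⁻⁸ × 1.63313×10²¹ × (3.854×10⁴)⁴ = 2.04×10³² W.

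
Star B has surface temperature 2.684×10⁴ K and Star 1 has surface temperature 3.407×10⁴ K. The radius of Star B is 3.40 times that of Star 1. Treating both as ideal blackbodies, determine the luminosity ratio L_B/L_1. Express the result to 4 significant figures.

L_B/L_1 ≈ 4.452

L ∝ R²T⁴, so L_B/L_1 = (R_B/R_1)²(T_B/T_1)⁴ = (3.40)² × (2.684×10⁴/3.407×10⁴)⁴ = 11.56 × 0.385160 = 4.452.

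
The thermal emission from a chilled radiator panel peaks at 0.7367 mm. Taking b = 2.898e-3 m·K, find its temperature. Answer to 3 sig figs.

Wien's law gives T = b/λ_max = (2.898×10⁻³ m·K)/(7.367×10⁻⁴ m) = 3.93 K.

T ≈ 3.93 K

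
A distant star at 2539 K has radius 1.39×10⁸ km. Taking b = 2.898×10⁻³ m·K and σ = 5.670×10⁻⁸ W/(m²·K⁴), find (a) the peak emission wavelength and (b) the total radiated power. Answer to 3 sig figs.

λ_max ≈ 1.14 μm; P ≈ 5.72×10²⁹ W

(a) λ_max = b/T = 2.898×10⁻³/2539 = 1.141×10⁻⁶ m = 1.14 μm.
Surface area A = 4πR² = 4π(1.39×10¹¹ m)² = 2.42795×10²³ m².
(b) P = σAT⁴ = 5.670×10⁻⁸×2.42795×10²³×(2539)⁴ = 5.72×10²⁹ W.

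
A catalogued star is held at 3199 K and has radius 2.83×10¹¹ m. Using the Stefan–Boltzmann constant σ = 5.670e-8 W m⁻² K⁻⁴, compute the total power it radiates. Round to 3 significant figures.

P ≈ 5.98×10³⁰ W

Surface area A = 4πR² = 4π(2.83×10¹¹ m)² = 1.00643×10²⁴ m².
P = σAT⁴ = 5.670×10⁻⁸ × 1.00643×10²⁴ × (3199)⁴ = 5.98×10³⁰ W.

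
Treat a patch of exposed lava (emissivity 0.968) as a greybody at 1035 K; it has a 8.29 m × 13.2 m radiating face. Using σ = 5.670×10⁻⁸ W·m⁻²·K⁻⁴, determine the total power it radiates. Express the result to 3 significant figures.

Area A = 8.29 × 13.2 = 109.428 m².
P = εσAT⁴ = 0.968 × 5.670×10⁻⁸ × 109.428 × (1035)⁴ = 6.89×10⁶ W.

P ≈ 6.89×10⁶ W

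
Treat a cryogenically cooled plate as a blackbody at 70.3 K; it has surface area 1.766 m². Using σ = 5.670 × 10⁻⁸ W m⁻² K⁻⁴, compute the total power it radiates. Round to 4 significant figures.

P ≈ 2.446 W

Area A = 1.766 m².
P = σAT⁴ = 5.670×10⁻⁸ × 1.766 × (70.3)⁴ = 2.446 W.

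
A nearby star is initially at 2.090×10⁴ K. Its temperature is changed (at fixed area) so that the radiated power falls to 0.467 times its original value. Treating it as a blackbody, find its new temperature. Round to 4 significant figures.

T₂ ≈ 1.728×10⁴ K

P ∝ T⁴, so T₂/T₁ = (P₂/P₁)^(1/4) = (0.467)^(1/4) = 0.826664.
T₂ = 2.090×10⁴ × 0.826664 = 1.728×10⁴ K.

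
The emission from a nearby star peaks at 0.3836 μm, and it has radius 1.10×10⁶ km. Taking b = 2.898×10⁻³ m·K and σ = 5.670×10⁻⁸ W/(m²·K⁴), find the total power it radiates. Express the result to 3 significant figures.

P ≈ 2.81×10²⁷ W

Wien's law: T = b/λ_max = 2.898×10⁻³/3.836×10⁻⁷ = 7554.74 K.
Surface area A = 4πR² = 4π(1.10×10⁹ m)² = 1.52053×10¹⁹ m².
Then P = σAT⁴ = 5.670×10⁻⁸×1.52053×10¹⁹×(7554.74)⁴ = 2.81×10²⁷ W.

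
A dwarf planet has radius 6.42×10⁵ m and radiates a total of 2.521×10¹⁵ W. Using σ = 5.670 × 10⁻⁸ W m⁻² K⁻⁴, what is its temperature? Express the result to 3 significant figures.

T ≈ 304 K

Surface area A = 4πR² = 4π(6.42×10⁵ m)² = 5.17941×10¹² m².
P = σAT⁴ ⇒ T = (P/(σA))^(1/4) = (2.521×10¹⁵/(5.670×10⁻⁸×5.17941×10¹²))^(1/4) = 304 K.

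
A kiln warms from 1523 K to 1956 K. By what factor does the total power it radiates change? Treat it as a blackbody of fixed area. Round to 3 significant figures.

P₂/P₁ ≈ 2.72

P ∝ T⁴, so P₂/P₁ = (T₂/T₁)⁴ = (1956/1523)⁴ = (1.28431)⁴ = 2.72.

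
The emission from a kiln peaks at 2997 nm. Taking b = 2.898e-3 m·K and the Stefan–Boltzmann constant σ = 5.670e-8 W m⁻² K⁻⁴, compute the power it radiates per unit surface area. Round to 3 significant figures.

I ≈ 4.96×10⁴ W/m²

Wien's law: T = b/λ_max = 2.898×10⁻³/2.997×10⁻⁶ = 966.967 K.
Then I = σT⁴ = 5.670×10⁻⁸×(966.967)⁴ = 4.96×10⁴ W/m².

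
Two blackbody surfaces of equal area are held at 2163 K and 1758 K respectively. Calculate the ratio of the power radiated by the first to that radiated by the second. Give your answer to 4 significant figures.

P₁/P₂ ≈ 2.292

With equal areas, P₁/P₂ = (T₁/T₂)⁴ = (2163/1758)⁴ = 2.292.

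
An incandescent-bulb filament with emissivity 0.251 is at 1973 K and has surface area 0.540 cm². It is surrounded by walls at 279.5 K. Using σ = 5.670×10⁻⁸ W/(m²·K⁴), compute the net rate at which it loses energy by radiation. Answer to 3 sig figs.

Area A = 0.540 cm² = 5.40×10⁻⁵ m².
Net radiated power P_net = εσA(T⁴ − T₀⁴) = 0.251×5.670×10⁻⁸×5.40×10⁻⁵×(1973⁴ − 279.5⁴).
T⁴ − T₀⁴ = 1.51533×10¹³ − 6.10277×10⁹ = 1.51472×10¹³ K⁴, so P_net = 11.6 W.

Net loss ≈ 11.6 W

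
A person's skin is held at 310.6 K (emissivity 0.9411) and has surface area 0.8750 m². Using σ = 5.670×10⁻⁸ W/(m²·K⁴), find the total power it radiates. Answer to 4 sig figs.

P ≈ 434.5 W

Area A = 0.8750 m².
P = εσAT⁴ = 0.9411 × 5.670×10⁻⁸ × 0.8750 × (310.6)⁴ = 434.5 W.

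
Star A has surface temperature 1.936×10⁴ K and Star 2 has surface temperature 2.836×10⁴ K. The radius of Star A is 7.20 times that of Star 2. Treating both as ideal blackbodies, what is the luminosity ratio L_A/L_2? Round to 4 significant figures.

L_A/L_2 ≈ 11.26

L ∝ R²T⁴, so L_A/L_2 = (R_A/R_2)²(T_A/T_2)⁴ = (7.20)² × (1.936×10⁴/2.836×10⁴)⁴ = 51.84 × 0.217168 = 11.26.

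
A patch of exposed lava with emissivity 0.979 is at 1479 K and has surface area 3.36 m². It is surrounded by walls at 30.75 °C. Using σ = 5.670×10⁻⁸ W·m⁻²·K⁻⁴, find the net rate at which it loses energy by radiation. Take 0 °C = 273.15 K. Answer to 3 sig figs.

Net loss ≈ 8.91×10⁵ W

Surroundings: T = 30.75 °C + 273.15 = 303.90 K.
Area A = 3.36 m².
Net radiated power P_net = εσA(T⁴ − T₀⁴) = 0.979×5.670×10⁻⁸×3.36×(1479⁴ − 303.90⁴).
T⁴ − T₀⁴ = 4.78490×10¹² − 8.52948×10⁹ = 4.77637×10¹² K⁴, so P_net = 8.91×10⁵ W.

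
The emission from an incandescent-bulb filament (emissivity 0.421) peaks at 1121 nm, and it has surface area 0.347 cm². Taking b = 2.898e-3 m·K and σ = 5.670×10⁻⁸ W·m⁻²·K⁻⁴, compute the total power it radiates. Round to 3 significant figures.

P ≈ 37.0 W

Wien's law: T = b/λ_max = 2.898×10⁻³/1.121×10⁻⁶ = 2585.19 K.
Area A = 0.347 cm² = 3.47×10⁻⁵ m².
Then P = εσAT⁴ = 0.421×5.670×10⁻⁸×3.47×10⁻⁵×(2585.19)⁴ = 37.0 W.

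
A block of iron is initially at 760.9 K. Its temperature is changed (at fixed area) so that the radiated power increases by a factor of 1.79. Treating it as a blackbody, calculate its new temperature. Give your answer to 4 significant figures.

P ∝ T⁴, so T₂/T₁ = (P₂/P₁)^(1/4) = (1.79)^(1/4) = 1.15668.
T₂ = 760.9 × 1.15668 = 880.1 K.

T₂ ≈ 880.1 K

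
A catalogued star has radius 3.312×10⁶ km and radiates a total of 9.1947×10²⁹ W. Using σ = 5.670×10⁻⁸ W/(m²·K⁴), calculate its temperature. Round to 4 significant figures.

T ≈ 1.852×10⁴ K

Surface area A = 4πR² = 4π(3.312×10⁹ m)² = 1.37845×10²⁰ m².
P = σAT⁴ ⇒ T = (P/(σA))^(1/4) = (9.1947×10²⁹/(5.670×10⁻⁸×1.37845×10²⁰))^(1/4) = 1.852×10⁴ K.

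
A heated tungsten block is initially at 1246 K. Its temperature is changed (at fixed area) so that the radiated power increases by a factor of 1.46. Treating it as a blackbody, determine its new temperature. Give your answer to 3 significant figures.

T₂ ≈ 1.37×10³ K

P ∝ T⁴, so T₂/T₁ = (P₂/P₁)^(1/4) = (1.46)^(1/4) = 1.09923.
T₂ = 1246 × 1.09923 = 1.37×10³ K.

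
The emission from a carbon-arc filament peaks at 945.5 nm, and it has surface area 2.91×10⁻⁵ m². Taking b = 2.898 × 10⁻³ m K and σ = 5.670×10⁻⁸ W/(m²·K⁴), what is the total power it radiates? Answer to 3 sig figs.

P ≈ 146 W

Wien's law: T = b/λ_max = 2.898×10⁻³/9.455×10⁻⁷ = 3065.04 K.
Area A = 2.91×10⁻⁵ m².
Then P = σAT⁴ = 5.670×10⁻⁸×2.91×10⁻⁵×(3065.04)⁴ = 146 W.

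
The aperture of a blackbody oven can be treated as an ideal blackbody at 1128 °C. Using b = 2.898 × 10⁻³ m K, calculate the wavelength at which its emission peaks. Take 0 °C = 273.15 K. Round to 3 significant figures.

λ_max ≈ 2.07 μm

T = 1128 °C + 273.15 = 1401.15 K.
Wien's displacement law: λ_max = b/T = (2.898×10⁻³ m·K)/(1401.15 K) = 2.068×10⁻⁶ m.
That is 2.07 μm, in the infrared range.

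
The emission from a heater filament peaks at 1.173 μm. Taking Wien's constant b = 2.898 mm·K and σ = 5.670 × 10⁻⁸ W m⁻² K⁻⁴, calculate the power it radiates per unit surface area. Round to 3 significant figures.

I ≈ 2.11×10⁶ W/m²

Wien's law: T = b/λ_max = 2.898×10⁻³/1.173×10⁻⁶ = 2470.59 K.
Then I = σT⁴ = 5.670×10⁻⁸×(2470.59)⁴ = 2.11×10⁶ W/m².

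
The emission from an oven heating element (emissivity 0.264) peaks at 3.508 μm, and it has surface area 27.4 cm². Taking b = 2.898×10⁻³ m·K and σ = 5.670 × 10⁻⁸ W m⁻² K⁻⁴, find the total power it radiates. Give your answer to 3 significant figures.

Wien's law: T = b/λ_max = 2.898×10⁻³/3.508×10⁻⁶ = 826.112 K.
Area A = 27.4 cm² = 2.74×10⁻³ m².
Then P = εσAT⁴ = 0.264×5.670×10⁻⁸×2.74×10⁻³×(826.112)⁴ = 19.1 W.

P ≈ 19.1 W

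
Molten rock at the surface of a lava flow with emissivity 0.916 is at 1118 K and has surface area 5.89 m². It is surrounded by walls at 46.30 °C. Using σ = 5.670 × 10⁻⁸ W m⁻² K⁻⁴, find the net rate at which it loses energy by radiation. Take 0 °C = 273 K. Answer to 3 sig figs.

Surroundings: T = 46.30 °C + 273 = 319.30 K.
Area A = 5.89 m².
Net radiated power P_net = εσA(T⁴ − T₀⁴) = 0.916×5.670×10⁻⁸×5.89×(1118⁴ − 319.30⁴).
T⁴ − T₀⁴ = 1.56231×10¹² − 1.03943×10¹⁰ = 1.55192×10¹² K⁴, so P_net = 4.75×10⁵ W.

Net loss ≈ 4.75×10⁵ W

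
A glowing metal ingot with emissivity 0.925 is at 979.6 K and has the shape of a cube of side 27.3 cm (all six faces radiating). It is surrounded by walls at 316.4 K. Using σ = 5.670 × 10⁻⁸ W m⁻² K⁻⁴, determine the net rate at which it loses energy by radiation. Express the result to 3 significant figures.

Net loss ≈ 2.14×10⁴ W

Area A = 6s² = 6×(0.273 m)² = 0.447174 m².
Net radiated power P_net = εσA(T⁴ − T₀⁴) = 0.925×5.670×10⁻⁸×0.447174×(979.6⁴ − 316.4⁴).
T⁴ − T₀⁴ = 9.20863×10¹¹ − 1.00218×10¹⁰ = 9.10841×10¹¹ K⁴, so P_net = 2.14×10⁴ W.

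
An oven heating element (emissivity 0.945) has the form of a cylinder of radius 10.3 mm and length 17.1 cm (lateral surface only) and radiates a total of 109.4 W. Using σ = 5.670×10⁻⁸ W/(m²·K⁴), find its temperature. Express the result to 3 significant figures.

Lateral area A = 2πrL = 2π×0.0103×0.171 = 0.0110666 m².
P = εσAT⁴ ⇒ T = (P/(εσA))^(1/4) = (109.4/(0.945×5.670×10⁻⁸×0.0110666))^(1/4) = 655 K.

T ≈ 655 K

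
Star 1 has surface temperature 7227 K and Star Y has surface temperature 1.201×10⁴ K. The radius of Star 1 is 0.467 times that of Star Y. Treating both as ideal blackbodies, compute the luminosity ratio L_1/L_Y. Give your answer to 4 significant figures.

L ∝ R²T⁴, so L_1/L_Y = (R_1/R_Y)²(T_1/T_Y)⁴ = (0.467)² × (7227/1.201×10⁴)⁴ = 0.218089 × 0.131117 = 0.02860.

L_1/L_Y ≈ 0.02860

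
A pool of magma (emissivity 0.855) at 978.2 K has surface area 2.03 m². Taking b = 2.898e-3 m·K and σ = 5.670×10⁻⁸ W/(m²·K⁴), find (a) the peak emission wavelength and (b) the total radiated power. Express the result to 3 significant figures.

λ_max ≈ 2.96×10³ nm; P ≈ 9.01×10⁴ W

(a) λ_max = b/T = 2.898×10⁻³/978.2 = 2.963×10⁻⁶ m = 2.96×10³ nm.
Area A = 2.03 m².
(b) P = εσAT⁴ = 0.855×5.670×10⁻⁸×2.03×(978.2)⁴ = 9.01×10⁴ W.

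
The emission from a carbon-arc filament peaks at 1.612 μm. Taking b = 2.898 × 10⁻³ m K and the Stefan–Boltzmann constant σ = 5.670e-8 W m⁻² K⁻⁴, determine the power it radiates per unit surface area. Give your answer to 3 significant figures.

I ≈ 5.92×10⁵ W/m²

Wien's law: T = b/λ_max = 2.898×10⁻³/1.612×10⁻⁶ = 1797.77 K.
Then I = σT⁴ = 5.670×10⁻⁸×(1797.77)⁴ = 5.92×10⁵ W/m².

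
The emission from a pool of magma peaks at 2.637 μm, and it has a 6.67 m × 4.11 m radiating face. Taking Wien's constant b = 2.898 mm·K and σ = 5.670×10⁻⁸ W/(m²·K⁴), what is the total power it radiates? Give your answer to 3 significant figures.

P ≈ 2.27×10⁶ W

Wien's law: T = b/λ_max = 2.898×10⁻³/2.637×10⁻⁶ = 1098.98 K.
Area A = 6.67 × 4.11 = 27.4137 m².
Then P = σAT⁴ = 5.670×10⁻⁸×27.4137×(1098.98)⁴ = 2.27×10⁶ W.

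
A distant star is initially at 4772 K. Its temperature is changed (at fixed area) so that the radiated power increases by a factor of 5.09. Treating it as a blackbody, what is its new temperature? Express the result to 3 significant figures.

T₂ ≈ 7.17×10³ K

P ∝ T⁴, so T₂/T₁ = (P₂/P₁)^(1/4) = (5.09)^(1/4) = 1.50203.
T₂ = 4772 × 1.50203 = 7.17×10³ K.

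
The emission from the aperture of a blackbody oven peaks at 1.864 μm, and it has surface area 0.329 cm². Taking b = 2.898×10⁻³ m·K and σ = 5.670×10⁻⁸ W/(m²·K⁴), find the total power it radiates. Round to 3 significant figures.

Wien's law: T = b/λ_max = 2.898×10⁻³/1.864×10⁻⁶ = 1554.72 K.
Area A = 0.329 cm² = 3.29×10⁻⁵ m².
Then P = σAT⁴ = 5.670×10⁻⁸×3.29×10⁻⁵×(1554.72)⁴ = 10.9 W.

P ≈ 10.9 W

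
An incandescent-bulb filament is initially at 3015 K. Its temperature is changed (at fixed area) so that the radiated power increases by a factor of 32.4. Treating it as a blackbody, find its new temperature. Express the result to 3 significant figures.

T₂ ≈ 7.19×10³ K

P ∝ T⁴, so T₂/T₁ = (P₂/P₁)^(1/4) = (32.4)^(1/4) = 2.38581.
T₂ = 3015 × 2.38581 = 7.19×10³ K.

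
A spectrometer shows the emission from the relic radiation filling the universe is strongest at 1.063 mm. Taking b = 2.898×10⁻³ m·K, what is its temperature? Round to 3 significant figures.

T ≈ 2.73 K

Wien's law gives T = b/λ_max = (2.898×10⁻³ m·K)/(1.063×10⁻³ m) = 2.73 K.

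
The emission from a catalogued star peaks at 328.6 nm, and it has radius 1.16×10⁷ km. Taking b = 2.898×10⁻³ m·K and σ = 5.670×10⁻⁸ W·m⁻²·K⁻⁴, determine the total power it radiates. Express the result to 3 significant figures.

P ≈ 5.80×10²⁹ W

Wien's law: T = b/λ_max = 2.898×10⁻³/3.286×10⁻⁷ = 8819.23 K.
Surface area A = 4πR² = 4π(1.16×10¹⁰ m)² = 1.69093×10²¹ m².
Then P = σAT⁴ = 5.670×10⁻⁸×1.69093×10²¹×(8819.23)⁴ = 5.80×10²⁹ W.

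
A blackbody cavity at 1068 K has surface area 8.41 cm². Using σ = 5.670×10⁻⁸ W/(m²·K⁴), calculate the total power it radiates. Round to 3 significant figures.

Area A = 8.41 cm² = 8.41×10⁻⁴ m².
P = σAT⁴ = 5.670×10⁻⁸ × 8.41×10⁻⁴ × (1068)⁴ = 62.0 W.

P ≈ 62.0 W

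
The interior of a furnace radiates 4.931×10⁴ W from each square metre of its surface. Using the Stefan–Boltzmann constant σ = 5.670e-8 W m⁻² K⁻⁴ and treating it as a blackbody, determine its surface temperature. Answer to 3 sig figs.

T ≈ 966 K

I = σT⁴, so T = (I/σ)^(1/4) = (4.931×10⁴/(5.670×10⁻⁸))^(1/4) = 966 K.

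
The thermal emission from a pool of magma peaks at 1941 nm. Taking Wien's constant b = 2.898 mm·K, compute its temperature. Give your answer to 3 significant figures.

Wien's law gives T = b/λ_max = (2.898×10⁻³ m·K)/(1.941×10⁻⁶ m) = 1.49×10³ K.

T ≈ 1.49×10³ K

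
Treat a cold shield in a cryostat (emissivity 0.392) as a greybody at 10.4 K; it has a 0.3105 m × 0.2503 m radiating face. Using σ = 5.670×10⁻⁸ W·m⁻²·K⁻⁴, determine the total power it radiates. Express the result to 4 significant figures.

P ≈ 2.021×10⁻⁵ W

Area A = 0.3105 × 0.2503 = 0.0777181 m².
P = εσAT⁴ = 0.392 × 5.670×10⁻⁸ × 0.0777181 × (10.4)⁴ = 2.021×10⁻⁵ W.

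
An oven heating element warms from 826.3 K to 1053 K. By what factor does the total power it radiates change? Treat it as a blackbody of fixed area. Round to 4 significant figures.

P ∝ T⁴, so P₂/P₁ = (T₂/T₁)⁴ = (1053/826.3)⁴ = (1.27436)⁴ = 2.637.

P₂/P₁ ≈ 2.637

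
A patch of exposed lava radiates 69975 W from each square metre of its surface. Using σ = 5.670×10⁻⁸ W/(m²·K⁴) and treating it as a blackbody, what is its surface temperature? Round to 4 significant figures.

I = σT⁴, so T = (I/σ)^(1/4) = (69975/(5.670×10⁻⁸))^(1/4) = 1054 K.

T ≈ 1054 K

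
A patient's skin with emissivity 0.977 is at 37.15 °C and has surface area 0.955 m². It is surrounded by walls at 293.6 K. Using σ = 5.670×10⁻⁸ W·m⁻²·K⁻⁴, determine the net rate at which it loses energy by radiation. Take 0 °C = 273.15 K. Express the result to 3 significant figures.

Net loss ≈ 97.4 W

T = 37.15 °C + 273.15 = 310.30 K.
Area A = 0.955 m².
Net radiated power P_net = εσA(T⁴ − T₀⁴) = 0.977×5.670×10⁻⁸×0.955×(310.30⁴ − 293.6⁴).
T⁴ − T₀⁴ = 9.27101×10⁹ − 7.43061×10⁹ = 1.84040×10⁹ K⁴, so P_net = 97.4 W.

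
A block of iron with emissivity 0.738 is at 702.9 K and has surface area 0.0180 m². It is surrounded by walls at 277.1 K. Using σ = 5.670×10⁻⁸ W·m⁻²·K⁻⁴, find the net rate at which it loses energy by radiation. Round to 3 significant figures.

Net loss ≈ 179 W

Area A = 0.0180 m².
Net radiated power P_net = εσA(T⁴ − T₀⁴) = 0.738×5.670×10⁻⁸×0.0180×(702.9⁴ − 277.1⁴).
T⁴ − T₀⁴ = 2.44104×10¹¹ − 5.89585×10⁹ = 2.38208×10¹¹ K⁴, so P_net = 179 W.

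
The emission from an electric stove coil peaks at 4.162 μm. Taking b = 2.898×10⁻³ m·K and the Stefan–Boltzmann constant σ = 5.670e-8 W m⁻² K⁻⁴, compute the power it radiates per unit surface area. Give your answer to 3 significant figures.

Wien's law: T = b/λ_max = 2.898×10⁻³/4.162×10⁻⁶ = 696.300 K.
Then I = σT⁴ = 5.670×10⁻⁸×(696.300)⁴ = 1.33×10⁴ W/m².

I ≈ 1.33×10⁴ W/m²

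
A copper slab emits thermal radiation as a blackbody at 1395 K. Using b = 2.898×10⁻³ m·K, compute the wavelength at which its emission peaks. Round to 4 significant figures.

Wien's displacement law: λ_max = b/T = (2.898×10⁻³ m·K)/(1395 K) = 2.0774×10⁻⁶ m.
That is 2.077 μm, in the infrared range.

λ_max ≈ 2.077 μm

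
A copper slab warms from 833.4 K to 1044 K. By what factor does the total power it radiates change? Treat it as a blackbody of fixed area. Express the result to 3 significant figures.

P₂/P₁ ≈ 2.46

P ∝ T⁴, so P₂/P₁ = (T₂/T₁)⁴ = (1044/833.4)⁴ = (1.25270)⁴ = 2.46.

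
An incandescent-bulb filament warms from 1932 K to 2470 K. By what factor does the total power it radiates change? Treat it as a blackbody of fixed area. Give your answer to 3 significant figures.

P ∝ T⁴, so P₂/P₁ = (T₂/T₁)⁴ = (2470/1932)⁴ = (1.27847)⁴ = 2.67.

P₂/P₁ ≈ 2.67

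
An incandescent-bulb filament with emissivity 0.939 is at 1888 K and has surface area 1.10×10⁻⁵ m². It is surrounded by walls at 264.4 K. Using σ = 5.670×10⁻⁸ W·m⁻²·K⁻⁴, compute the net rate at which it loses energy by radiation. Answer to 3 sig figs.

Area A = 1.10×10⁻⁵ m².
Net radiated power P_net = εσA(T⁴ − T₀⁴) = 0.939×5.670×10⁻⁸×1.10×10⁻⁵×(1888⁴ − 264.4⁴).
T⁴ − T₀⁴ = 1.27060×10¹³ − 4.88704×10⁹ = 1.27011×10¹³ K⁴, so P_net = 7.44 W.

Net loss ≈ 7.44 W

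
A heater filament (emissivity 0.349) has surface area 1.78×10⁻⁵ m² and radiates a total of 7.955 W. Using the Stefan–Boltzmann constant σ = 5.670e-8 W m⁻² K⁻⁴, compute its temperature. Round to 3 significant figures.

T ≈ 2.18×10³ K

Area A = 1.78×10⁻⁵ m².
P = εσAT⁴ ⇒ T = (P/(εσA))^(1/4) = (7.955/(0.349×5.670×10⁻⁸×1.78×10⁻⁵))^(1/4) = 2.18×10³ K.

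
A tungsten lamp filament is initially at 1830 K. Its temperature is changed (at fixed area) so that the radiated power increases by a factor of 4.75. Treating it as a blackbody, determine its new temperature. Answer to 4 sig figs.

P ∝ T⁴, so T₂/T₁ = (P₂/P₁)^(1/4) = (4.75)^(1/4) = 1.47630.
T₂ = 1830 × 1.47630 = 2702 K.

T₂ ≈ 2702 K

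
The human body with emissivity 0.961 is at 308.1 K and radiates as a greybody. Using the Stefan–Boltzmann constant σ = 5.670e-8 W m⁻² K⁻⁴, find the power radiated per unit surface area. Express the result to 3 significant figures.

I ≈ 491 W/m²

Stefan–Boltzmann: I = εσT⁴ = 0.961 × 5.670×10⁻⁸ × (308.1)⁴ = 491 W/m².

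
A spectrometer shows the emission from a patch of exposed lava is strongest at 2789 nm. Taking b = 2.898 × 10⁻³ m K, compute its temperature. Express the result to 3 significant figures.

Wien's law gives T = b/λ_max = (2.898×10⁻³ m·K)/(2.789×10⁻⁶ m) = 1.04×10³ K.

T ≈ 1.04×10³ K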